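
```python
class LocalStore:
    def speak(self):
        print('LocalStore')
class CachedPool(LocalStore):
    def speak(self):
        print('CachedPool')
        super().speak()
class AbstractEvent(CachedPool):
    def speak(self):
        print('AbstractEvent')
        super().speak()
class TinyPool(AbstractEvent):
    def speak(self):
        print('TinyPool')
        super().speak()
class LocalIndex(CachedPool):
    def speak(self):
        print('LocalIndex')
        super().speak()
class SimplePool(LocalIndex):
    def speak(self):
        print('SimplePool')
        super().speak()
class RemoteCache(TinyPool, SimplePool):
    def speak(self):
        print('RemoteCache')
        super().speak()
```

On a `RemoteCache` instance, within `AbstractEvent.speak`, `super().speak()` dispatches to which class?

L[RemoteCache] = RemoteCache + merge(L[TinyPool], L[SimplePool], [TinyPool SimplePool])
  take TinyPool:  [TinyPool AbstractEvent CachedPool LocalStore object] + [SimplePool LocalIndex CachedPool LocalStore object] + [TinyPool SimplePool]
  take AbstractEvent:  [AbstractEvent CachedPool LocalStore object] + [SimplePool LocalIndex CachedPool LocalStore object] + [SimplePool]
  take SimplePool:  [CachedPool LocalStore object] + [SimplePool LocalIndex CachedPool LocalStore object] + [SimplePool]
  take LocalIndex:  [CachedPool LocalStore object] + [LocalIndex CachedPool LocalStore object]
  take CachedPool:  [CachedPool LocalStore object] + [CachedPool LocalStore object]
  take LocalStore:  [LocalStore object] + [LocalStore object]
  take object:  [object] + [object]
MRO: RemoteCache TinyPool AbstractEvent SimplePool LocalIndex CachedPool LocalStore object
super() in AbstractEvent.speak on a RemoteCache instance goes to the class after AbstractEvent in RemoteCache's MRO: SimplePool.

SimplePool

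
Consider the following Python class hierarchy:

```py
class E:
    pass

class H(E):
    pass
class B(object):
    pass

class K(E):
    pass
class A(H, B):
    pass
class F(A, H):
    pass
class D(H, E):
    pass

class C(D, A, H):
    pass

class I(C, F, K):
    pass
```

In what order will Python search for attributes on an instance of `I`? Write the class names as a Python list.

[I, C, D, F, A, H, K, E, B, object]

L[I] = I + merge(L[C], L[F], L[K], [C F K])
  take C:  [C D A H E B object] + [F A H E B object] + [K E object] + [C F K]
  take D:  [D A H E B object] + [F A H E B object] + [K E object] + [F K]
  take F:  [A H E B object] + [F A H E B object] + [K E object] + [F K]
  take A:  [A H E B object] + [A H E B object] + [K E object] + [K]
  take H:  [H E B object] + [H E B object] + [K E object] + [K]
  take K:  [E B object] + [E B object] + [K E object] + [K]
  take E:  [E B object] + [E B object] + [E object]
  take B:  [B object] + [B object] + [object]
  take object:  [object] + [object] + [object]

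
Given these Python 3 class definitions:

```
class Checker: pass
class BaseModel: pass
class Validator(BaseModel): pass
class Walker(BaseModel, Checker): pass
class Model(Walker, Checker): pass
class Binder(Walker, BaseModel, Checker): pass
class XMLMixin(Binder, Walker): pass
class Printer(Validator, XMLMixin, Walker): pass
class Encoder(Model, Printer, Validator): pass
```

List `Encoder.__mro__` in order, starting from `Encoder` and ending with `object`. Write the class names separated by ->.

Encoder -> Model -> Printer -> Validator -> XMLMixin -> Binder -> Walker -> BaseModel -> Checker -> object

L[Encoder] = Encoder + merge(L[Model], L[Printer], L[Validator], [Model Printer Validator])
  take Model:  [Model Walker BaseModel Checker object] + [Printer Validator XMLMixin Binder Walker BaseModel Checker object] + [Validator BaseModel object] + [Model Printer Validator]
  take Printer:  [Walker BaseModel Checker object] + [Printer Validator XMLMixin Binder Walker BaseModel Checker object] + [Validator BaseModel object] + [Printer Validator]
  take Validator:  [Walker BaseModel Checker object] + [Validator XMLMixin Binder Walker BaseModel Checker object] + [Validator BaseModel object] + [Validator]
  take XMLMixin:  [Walker BaseModel Checker object] + [XMLMixin Binder Walker BaseModel Checker object] + [BaseModel object]
  take Binder:  [Walker BaseModel Checker object] + [Binder Walker BaseModel Checker object] + [BaseModel object]
  take Walker:  [Walker BaseModel Checker object] + [Walker BaseModel Checker object] + [BaseModel object]
  take BaseModel:  [BaseModel Checker object] + [BaseModel Checker object] + [BaseModel object]
  take Checker:  [Checker object] + [Checker object] + [object]
  take object:  [object] + [object] + [object]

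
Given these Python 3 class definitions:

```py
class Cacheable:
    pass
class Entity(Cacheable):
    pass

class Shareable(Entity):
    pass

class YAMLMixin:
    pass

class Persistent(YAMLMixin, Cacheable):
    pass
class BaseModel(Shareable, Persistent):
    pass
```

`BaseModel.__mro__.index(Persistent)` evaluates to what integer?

3

L[BaseModel] = BaseModel + merge(L[Shareable], L[Persistent], [Shareable Persistent])
  take Shareable:  [Shareable Entity Cacheable object] + [Persistent YAMLMixin Cacheable object] + [Shareable Persistent]
  take Entity:  [Entity Cacheable object] + [Persistent YAMLMixin Cacheable object] + [Persistent]
  take Persistent:  [Cacheable object] + [Persistent YAMLMixin Cacheable object] + [Persistent]
  take YAMLMixin:  [Cacheable object] + [YAMLMixin Cacheable object]
  take Cacheable:  [Cacheable object] + [Cacheable object]
  take object:  [object] + [object]
MRO: BaseModel Shareable Entity Persistent YAMLMixin Cacheable object
Persistent sits at index 3.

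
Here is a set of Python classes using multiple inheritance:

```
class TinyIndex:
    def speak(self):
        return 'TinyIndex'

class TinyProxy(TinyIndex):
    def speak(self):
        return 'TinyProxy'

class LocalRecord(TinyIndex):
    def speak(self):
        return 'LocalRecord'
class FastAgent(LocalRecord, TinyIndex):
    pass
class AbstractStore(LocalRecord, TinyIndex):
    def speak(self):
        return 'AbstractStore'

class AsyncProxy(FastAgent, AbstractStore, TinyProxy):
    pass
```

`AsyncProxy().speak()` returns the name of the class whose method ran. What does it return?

L[AsyncProxy] = AsyncProxy + merge(L[FastAgent], L[AbstractStore], L[TinyProxy], [FastAgent AbstractStore TinyProxy])
  take FastAgent:  [FastAgent LocalRecord TinyIndex object] + [AbstractStore LocalRecord TinyIndex object] + [TinyProxy TinyIndex object] + [FastAgent AbstractStore TinyProxy]
  take AbstractStore:  [LocalRecord TinyIndex object] + [AbstractStore LocalRecord TinyIndex object] + [TinyProxy TinyIndex object] + [AbstractStore TinyProxy]
  take LocalRecord:  [LocalRecord TinyIndex object] + [LocalRecord TinyIndex object] + [TinyProxy TinyIndex object] + [TinyProxy]
  take TinyProxy:  [TinyIndex object] + [TinyIndex object] + [TinyProxy TinyIndex object] + [TinyProxy]
  take TinyIndex:  [TinyIndex object] + [TinyIndex object] + [TinyIndex object]
  take object:  [object] + [object] + [object]
MRO: AsyncProxy FastAgent AbstractStore LocalRecord TinyProxy TinyIndex object
speak is defined in: AbstractStore, LocalRecord, TinyIndex, TinyProxy. First along the MRO is AbstractStore.

AbstractStore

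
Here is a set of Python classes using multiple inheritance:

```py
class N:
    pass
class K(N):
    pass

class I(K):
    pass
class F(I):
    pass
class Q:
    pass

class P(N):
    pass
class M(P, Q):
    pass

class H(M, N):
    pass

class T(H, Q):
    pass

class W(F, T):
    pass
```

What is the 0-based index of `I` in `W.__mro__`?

2

L[W] = W + merge(L[F], L[T], [F T])
  take F:  [F I K N object] + [T H M P N Q object] + [F T]
  take I:  [I K N object] + [T H M P N Q object] + [T]
  take K:  [K N object] + [T H M P N Q object] + [T]
  take T:  [N object] + [T H M P N Q object] + [T]
  take H:  [N object] + [H M P N Q object]
  take M:  [N object] + [M P N Q object]
  take P:  [N object] + [P N Q object]
  take N:  [N object] + [N Q object]
  take Q:  [object] + [Q object]
  take object:  [object] + [object]
MRO: W F I K T H M P N Q object
I sits at index 2.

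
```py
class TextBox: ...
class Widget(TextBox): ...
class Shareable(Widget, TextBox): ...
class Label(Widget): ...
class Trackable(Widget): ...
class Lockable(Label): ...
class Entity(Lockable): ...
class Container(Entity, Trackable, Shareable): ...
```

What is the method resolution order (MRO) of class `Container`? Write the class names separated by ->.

Container -> Entity -> Lockable -> Label -> Trackable -> Shareable -> Widget -> TextBox -> object

L[Container] = Container + merge(L[Entity], L[Trackable], L[Shareable], [Entity Trackable Shareable])
  take Entity:  [Entity Lockable Label Widget TextBox object] + [Trackable Widget TextBox object] + [Shareable Widget TextBox object] + [Entity Trackable Shareable]
  take Lockable:  [Lockable Label Widget TextBox object] + [Trackable Widget TextBox object] + [Shareable Widget TextBox object] + [Trackable Shareable]
  take Label:  [Label Widget TextBox object] + [Trackable Widget TextBox object] + [Shareable Widget TextBox object] + [Trackable Shareable]
  take Trackable:  [Widget TextBox object] + [Trackable Widget TextBox object] + [Shareable Widget TextBox object] + [Trackable Shareable]
  take Shareable:  [Widget TextBox object] + [Widget TextBox object] + [Shareable Widget TextBox object] + [Shareable]
  take Widget:  [Widget TextBox object] + [Widget TextBox object] + [Widget TextBox object]
  take TextBox:  [TextBox object] + [TextBox object] + [TextBox object]
  take object:  [object] + [object] + [object]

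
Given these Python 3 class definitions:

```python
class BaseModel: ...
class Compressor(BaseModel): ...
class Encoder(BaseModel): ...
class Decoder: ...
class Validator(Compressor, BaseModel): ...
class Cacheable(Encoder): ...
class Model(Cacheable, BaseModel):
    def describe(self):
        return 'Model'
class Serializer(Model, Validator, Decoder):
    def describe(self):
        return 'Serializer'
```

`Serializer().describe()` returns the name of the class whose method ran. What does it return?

L[Serializer] = Serializer + merge(L[Model], L[Validator], L[Decoder], [Model Validator Decoder])
  take Model:  [Model Cacheable Encoder BaseModel object] + [Validator Compressor BaseModel object] + [Decoder object] + [Model Validator Decoder]
  take Cacheable:  [Cacheable Encoder BaseModel object] + [Validator Compressor BaseModel object] + [Decoder object] + [Validator Decoder]
  take Encoder:  [Encoder BaseModel object] + [Validator Compressor BaseModel object] + [Decoder object] + [Validator Decoder]
  take Validator:  [BaseModel object] + [Validator Compressor BaseModel object] + [Decoder object] + [Validator Decoder]
  take Compressor:  [BaseModel object] + [Compressor BaseModel object] + [Decoder object] + [Decoder]
  take BaseModel:  [BaseModel object] + [BaseModel object] + [Decoder object] + [Decoder]
  take Decoder:  [object] + [object] + [Decoder object] + [Decoder]
  take object:  [object] + [object] + [object]
MRO: Serializer Model Cacheable Encoder Validator Compressor BaseModel Decoder object
describe is defined in: Model, Serializer. First along the MRO is Serializer.

Serializer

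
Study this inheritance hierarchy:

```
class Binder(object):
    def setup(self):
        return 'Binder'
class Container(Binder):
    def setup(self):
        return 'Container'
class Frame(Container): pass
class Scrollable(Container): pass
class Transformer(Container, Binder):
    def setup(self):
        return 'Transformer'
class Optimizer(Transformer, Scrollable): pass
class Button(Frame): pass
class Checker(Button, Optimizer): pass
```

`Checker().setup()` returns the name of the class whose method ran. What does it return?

L[Checker] = Checker + merge(L[Button], L[Optimizer], [Button Optimizer])
  take Button:  [Button Frame Container Binder object] + [Optimizer Transformer Scrollable Container Binder object] + [Button Optimizer]
  take Frame:  [Frame Container Binder object] + [Optimizer Transformer Scrollable Container Binder object] + [Optimizer]
  take Optimizer:  [Container Binder object] + [Optimizer Transformer Scrollable Container Binder object] + [Optimizer]
  take Transformer:  [Container Binder object] + [Transformer Scrollable Container Binder object]
  take Scrollable:  [Container Binder object] + [Scrollable Container Binder object]
  take Container:  [Container Binder object] + [Container Binder object]
  take Binder:  [Binder object] + [Binder object]
  take object:  [object] + [object]
MRO: Checker Button Frame Optimizer Transformer Scrollable Container Binder object
setup is defined in: Binder, Container, Transformer. First along the MRO is Transformer.

Transformer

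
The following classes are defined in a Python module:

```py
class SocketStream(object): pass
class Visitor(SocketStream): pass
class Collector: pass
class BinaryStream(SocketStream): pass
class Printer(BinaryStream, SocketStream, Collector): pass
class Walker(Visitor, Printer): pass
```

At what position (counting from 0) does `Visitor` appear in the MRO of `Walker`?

L[Walker] = Walker + merge(L[Visitor], L[Printer], [Visitor Printer])
  take Visitor:  [Visitor SocketStream object] + [Printer BinaryStream SocketStream Collector object] + [Visitor Printer]
  take Printer:  [SocketStream object] + [Printer BinaryStream SocketStream Collector object] + [Printer]
  take BinaryStream:  [SocketStream object] + [BinaryStream SocketStream Collector object]
  take SocketStream:  [SocketStream object] + [SocketStream Collector object]
  take Collector:  [object] + [Collector object]
  take object:  [object] + [object]
MRO: Walker Visitor Printer BinaryStream SocketStream Collector object
Visitor sits at index 1.

1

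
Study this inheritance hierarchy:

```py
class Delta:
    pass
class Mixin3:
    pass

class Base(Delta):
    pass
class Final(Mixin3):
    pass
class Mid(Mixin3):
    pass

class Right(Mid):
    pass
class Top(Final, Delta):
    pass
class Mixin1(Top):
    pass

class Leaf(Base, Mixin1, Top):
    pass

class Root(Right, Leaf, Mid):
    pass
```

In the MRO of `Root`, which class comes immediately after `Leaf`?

L[Root] = Root + merge(L[Right], L[Leaf], L[Mid], [Right Leaf Mid])
  take Right:  [Right Mid Mixin3 object] + [Leaf Base Mixin1 Top Final Mixin3 Delta object] + [Mid Mixin3 object] + [Right Leaf Mid]
  take Leaf:  [Mid Mixin3 object] + [Leaf Base Mixin1 Top Final Mixin3 Delta object] + [Mid Mixin3 object] + [Leaf Mid]
  take Mid:  [Mid Mixin3 object] + [Base Mixin1 Top Final Mixin3 Delta object] + [Mid Mixin3 object] + [Mid]
  take Base:  [Mixin3 object] + [Base Mixin1 Top Final Mixin3 Delta object] + [Mixin3 object]
  take Mixin1:  [Mixin3 object] + [Mixin1 Top Final Mixin3 Delta object] + [Mixin3 object]
  take Top:  [Mixin3 object] + [Top Final Mixin3 Delta object] + [Mixin3 object]
  take Final:  [Mixin3 object] + [Final Mixin3 Delta object] + [Mixin3 object]
  take Mixin3:  [Mixin3 object] + [Mixin3 Delta object] + [Mixin3 object]
  take Delta:  [object] + [Delta object] + [object]
  take object:  [object] + [object] + [object]
MRO: Root Right Leaf Mid Base Mixin1 Top Final Mixin3 Delta object
Leaf is at position 2; next is Mid.

Mid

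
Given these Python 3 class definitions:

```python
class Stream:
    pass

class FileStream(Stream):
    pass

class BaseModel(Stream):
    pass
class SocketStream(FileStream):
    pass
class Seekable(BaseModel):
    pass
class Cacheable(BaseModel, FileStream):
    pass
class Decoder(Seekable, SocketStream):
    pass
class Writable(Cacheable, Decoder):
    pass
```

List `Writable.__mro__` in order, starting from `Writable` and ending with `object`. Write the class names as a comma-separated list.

L[Writable] = Writable + merge(L[Cacheable], L[Decoder], [Cacheable Decoder])
  take Cacheable:  [Cacheable BaseModel FileStream Stream object] + [Decoder Seekable BaseModel SocketStream FileStream Stream object] + [Cacheable Decoder]
  take Decoder:  [BaseModel FileStream Stream object] + [Decoder Seekable BaseModel SocketStream FileStream Stream object] + [Decoder]
  take Seekable:  [BaseModel FileStream Stream object] + [Seekable BaseModel SocketStream FileStream Stream object]
  take BaseModel:  [BaseModel FileStream Stream object] + [BaseModel SocketStream FileStream Stream object]
  take SocketStream:  [FileStream Stream object] + [SocketStream FileStream Stream object]
  take FileStream:  [FileStream Stream object] + [FileStream Stream object]
  take Stream:  [Stream object] + [Stream object]
  take object:  [object] + [object]

Writable, Cacheable, Decoder, Seekable, BaseModel, SocketStream, FileStream, Stream, object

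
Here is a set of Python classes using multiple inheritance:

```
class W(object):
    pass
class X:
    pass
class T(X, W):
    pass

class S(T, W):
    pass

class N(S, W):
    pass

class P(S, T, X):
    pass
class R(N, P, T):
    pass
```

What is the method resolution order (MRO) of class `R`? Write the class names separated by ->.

R -> N -> P -> S -> T -> X -> W -> object

L[R] = R + merge(L[N], L[P], L[T], [N P T])
  take N:  [N S T X W object] + [P S T X W object] + [T X W object] + [N P T]
  take P:  [S T X W object] + [P S T X W object] + [T X W object] + [P T]
  take S:  [S T X W object] + [S T X W object] + [T X W object] + [T]
  take T:  [T X W object] + [T X W object] + [T X W object] + [T]
  take X:  [X W object] + [X W object] + [X W object]
  take W:  [W object] + [W object] + [W object]
  take object:  [object] + [object] + [object]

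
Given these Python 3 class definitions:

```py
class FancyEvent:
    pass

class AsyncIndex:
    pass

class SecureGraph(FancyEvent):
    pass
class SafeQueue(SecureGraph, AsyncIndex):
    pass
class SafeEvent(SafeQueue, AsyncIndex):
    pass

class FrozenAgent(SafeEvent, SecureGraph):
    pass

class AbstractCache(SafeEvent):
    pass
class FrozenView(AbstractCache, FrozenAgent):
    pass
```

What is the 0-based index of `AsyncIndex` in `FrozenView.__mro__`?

L[FrozenView] = FrozenView + merge(L[AbstractCache], L[FrozenAgent], [AbstractCache FrozenAgent])
  take AbstractCache:  [AbstractCache SafeEvent SafeQueue SecureGraph FancyEvent AsyncIndex object] + [FrozenAgent SafeEvent SafeQueue SecureGraph FancyEvent AsyncIndex object] + [AbstractCache FrozenAgent]
  take FrozenAgent:  [SafeEvent SafeQueue SecureGraph FancyEvent AsyncIndex object] + [FrozenAgent SafeEvent SafeQueue SecureGraph FancyEvent AsyncIndex object] + [FrozenAgent]
  take SafeEvent:  [SafeEvent SafeQueue SecureGraph FancyEvent AsyncIndex object] + [SafeEvent SafeQueue SecureGraph FancyEvent AsyncIndex object]
  take SafeQueue:  [SafeQueue SecureGraph FancyEvent AsyncIndex object] + [SafeQueue SecureGraph FancyEvent AsyncIndex object]
  take SecureGraph:  [SecureGraph FancyEvent AsyncIndex object] + [SecureGraph FancyEvent AsyncIndex object]
  take FancyEvent:  [FancyEvent AsyncIndex object] + [FancyEvent AsyncIndex object]
  take AsyncIndex:  [AsyncIndex object] + [AsyncIndex object]
  take object:  [object] + [object]
MRO: FrozenView AbstractCache FrozenAgent SafeEvent SafeQueue SecureGraph FancyEvent AsyncIndex object
AsyncIndex sits at index 7.

7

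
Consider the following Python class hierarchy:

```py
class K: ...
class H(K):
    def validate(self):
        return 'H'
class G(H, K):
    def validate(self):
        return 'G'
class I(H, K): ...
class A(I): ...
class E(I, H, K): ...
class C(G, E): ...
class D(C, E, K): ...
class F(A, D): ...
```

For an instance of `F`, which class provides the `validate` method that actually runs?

L[F] = F + merge(L[A], L[D], [A D])
  take A:  [A I H K object] + [D C G E I H K object] + [A D]
  take D:  [I H K object] + [D C G E I H K object] + [D]
  take C:  [I H K object] + [C G E I H K object]
  take G:  [I H K object] + [G E I H K object]
  take E:  [I H K object] + [E I H K object]
  take I:  [I H K object] + [I H K object]
  take H:  [H K object] + [H K object]
  take K:  [K object] + [K object]
  take object:  [object] + [object]
MRO: F A D C G E I H K object
validate is defined in: G, H. First along the MRO is G.

G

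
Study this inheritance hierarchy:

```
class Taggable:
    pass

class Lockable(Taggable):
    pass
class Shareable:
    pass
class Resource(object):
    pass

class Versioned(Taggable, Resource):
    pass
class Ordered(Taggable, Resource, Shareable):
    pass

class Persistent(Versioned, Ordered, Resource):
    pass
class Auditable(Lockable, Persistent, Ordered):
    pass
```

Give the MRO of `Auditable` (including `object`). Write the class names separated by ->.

Auditable -> Lockable -> Persistent -> Versioned -> Ordered -> Taggable -> Resource -> Shareable -> object

L[Auditable] = Auditable + merge(L[Lockable], L[Persistent], L[Ordered], [Lockable Persistent Ordered])
  take Lockable:  [Lockable Taggable object] + [Persistent Versioned Ordered Taggable Resource Shareable object] + [Ordered Taggable Resource Shareable object] + [Lockable Persistent Ordered]
  take Persistent:  [Taggable object] + [Persistent Versioned Ordered Taggable Resource Shareable object] + [Ordered Taggable Resource Shareable object] + [Persistent Ordered]
  take Versioned:  [Taggable object] + [Versioned Ordered Taggable Resource Shareable object] + [Ordered Taggable Resource Shareable object] + [Ordered]
  take Ordered:  [Taggable object] + [Ordered Taggable Resource Shareable object] + [Ordered Taggable Resource Shareable object] + [Ordered]
  take Taggable:  [Taggable object] + [Taggable Resource Shareable object] + [Taggable Resource Shareable object]
  take Resource:  [object] + [Resource Shareable object] + [Resource Shareable object]
  take Shareable:  [object] + [Shareable object] + [Shareable object]
  take object:  [object] + [object] + [object]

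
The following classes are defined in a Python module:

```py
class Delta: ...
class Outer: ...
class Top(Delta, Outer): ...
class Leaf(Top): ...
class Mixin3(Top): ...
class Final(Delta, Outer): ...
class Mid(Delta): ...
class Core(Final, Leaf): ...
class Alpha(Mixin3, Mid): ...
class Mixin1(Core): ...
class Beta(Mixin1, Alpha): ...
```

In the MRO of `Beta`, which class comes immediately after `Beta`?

L[Beta] = Beta + merge(L[Mixin1], L[Alpha], [Mixin1 Alpha])
  take Mixin1:  [Mixin1 Core Final Leaf Top Delta Outer object] + [Alpha Mixin3 Top Mid Delta Outer object] + [Mixin1 Alpha]
  take Core:  [Core Final Leaf Top Delta Outer object] + [Alpha Mixin3 Top Mid Delta Outer object] + [Alpha]
  take Final:  [Final Leaf Top Delta Outer object] + [Alpha Mixin3 Top Mid Delta Outer object] + [Alpha]
  take Leaf:  [Leaf Top Delta Outer object] + [Alpha Mixin3 Top Mid Delta Outer object] + [Alpha]
  take Alpha:  [Top Delta Outer object] + [Alpha Mixin3 Top Mid Delta Outer object] + [Alpha]
  take Mixin3:  [Top Delta Outer object] + [Mixin3 Top Mid Delta Outer object]
  take Top:  [Top Delta Outer object] + [Top Mid Delta Outer object]
  take Mid:  [Delta Outer object] + [Mid Delta Outer object]
  take Delta:  [Delta Outer object] + [Delta Outer object]
  take Outer:  [Outer object] + [Outer object]
  take object:  [object] + [object]
MRO: Beta Mixin1 Core Final Leaf Alpha Mixin3 Top Mid Delta Outer object
Beta is at position 0; next is Mixin1.

Mixin1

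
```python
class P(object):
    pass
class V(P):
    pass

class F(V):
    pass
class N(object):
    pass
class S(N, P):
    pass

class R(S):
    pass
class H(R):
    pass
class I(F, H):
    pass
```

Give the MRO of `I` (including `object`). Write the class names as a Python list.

[I, F, V, H, R, S, N, P, object]

L[I] = I + merge(L[F], L[H], [F H])
  take F:  [F V P object] + [H R S N P object] + [F H]
  take V:  [V P object] + [H R S N P object] + [H]
  take H:  [P object] + [H R S N P object] + [H]
  take R:  [P object] + [R S N P object]
  take S:  [P object] + [S N P object]
  take N:  [P object] + [N P object]
  take P:  [P object] + [P object]
  take object:  [object] + [object]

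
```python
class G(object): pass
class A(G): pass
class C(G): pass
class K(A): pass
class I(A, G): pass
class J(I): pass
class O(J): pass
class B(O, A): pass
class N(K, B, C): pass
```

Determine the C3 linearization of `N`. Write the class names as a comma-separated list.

L[N] = N + merge(L[K], L[B], L[C], [K B C])
  take K:  [K A G object] + [B O J I A G object] + [C G object] + [K B C]
  take B:  [A G object] + [B O J I A G object] + [C G object] + [B C]
  take O:  [A G object] + [O J I A G object] + [C G object] + [C]
  take J:  [A G object] + [J I A G object] + [C G object] + [C]
  take I:  [A G object] + [I A G object] + [C G object] + [C]
  take A:  [A G object] + [A G object] + [C G object] + [C]
  take C:  [G object] + [G object] + [C G object] + [C]
  take G:  [G object] + [G object] + [G object]
  take object:  [object] + [object] + [object]

N, K, B, O, J, I, A, C, G, object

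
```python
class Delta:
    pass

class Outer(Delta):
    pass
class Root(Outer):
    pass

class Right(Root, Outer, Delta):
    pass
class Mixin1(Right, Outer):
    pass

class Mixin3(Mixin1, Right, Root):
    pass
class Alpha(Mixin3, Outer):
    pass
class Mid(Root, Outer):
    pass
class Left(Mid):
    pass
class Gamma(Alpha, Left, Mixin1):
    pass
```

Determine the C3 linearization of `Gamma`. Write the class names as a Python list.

L[Gamma] = Gamma + merge(L[Alpha], L[Left], L[Mixin1], [Alpha Left Mixin1])
  take Alpha:  [Alpha Mixin3 Mixin1 Right Root Outer Delta object] + [Left Mid Root Outer Delta object] + [Mixin1 Right Root Outer Delta object] + [Alpha Left Mixin1]
  take Mixin3:  [Mixin3 Mixin1 Right Root Outer Delta object] + [Left Mid Root Outer Delta object] + [Mixin1 Right Root Outer Delta object] + [Left Mixin1]
  take Left:  [Mixin1 Right Root Outer Delta object] + [Left Mid Root Outer Delta object] + [Mixin1 Right Root Outer Delta object] + [Left Mixin1]
  take Mixin1:  [Mixin1 Right Root Outer Delta object] + [Mid Root Outer Delta object] + [Mixin1 Right Root Outer Delta object] + [Mixin1]
  take Right:  [Right Root Outer Delta object] + [Mid Root Outer Delta object] + [Right Root Outer Delta object]
  take Mid:  [Root Outer Delta object] + [Mid Root Outer Delta object] + [Root Outer Delta object]
  take Root:  [Root Outer Delta object] + [Root Outer Delta object] + [Root Outer Delta object]
  take Outer:  [Outer Delta object] + [Outer Delta object] + [Outer Delta object]
  take Delta:  [Delta object] + [Delta object] + [Delta object]
  take object:  [object] + [object] + [object]

[Gamma, Alpha, Mixin3, Left, Mixin1, Right, Mid, Root, Outer, Delta, object]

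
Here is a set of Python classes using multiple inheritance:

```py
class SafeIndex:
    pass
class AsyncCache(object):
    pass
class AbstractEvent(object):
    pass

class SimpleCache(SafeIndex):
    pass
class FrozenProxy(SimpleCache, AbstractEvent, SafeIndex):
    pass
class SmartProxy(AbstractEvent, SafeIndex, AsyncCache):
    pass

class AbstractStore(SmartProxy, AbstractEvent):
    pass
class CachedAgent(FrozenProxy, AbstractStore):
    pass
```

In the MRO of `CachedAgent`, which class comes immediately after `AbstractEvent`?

L[CachedAgent] = CachedAgent + merge(L[FrozenProxy], L[AbstractStore], [FrozenProxy AbstractStore])
  take FrozenProxy:  [FrozenProxy SimpleCache AbstractEvent SafeIndex object] + [AbstractStore SmartProxy AbstractEvent SafeIndex AsyncCache object] + [FrozenProxy AbstractStore]
  take SimpleCache:  [SimpleCache AbstractEvent SafeIndex object] + [AbstractStore SmartProxy AbstractEvent SafeIndex AsyncCache object] + [AbstractStore]
  take AbstractStore:  [AbstractEvent SafeIndex object] + [AbstractStore SmartProxy AbstractEvent SafeIndex AsyncCache object] + [AbstractStore]
  take SmartProxy:  [AbstractEvent SafeIndex object] + [SmartProxy AbstractEvent SafeIndex AsyncCache object]
  take AbstractEvent:  [AbstractEvent SafeIndex object] + [AbstractEvent SafeIndex AsyncCache object]
  take SafeIndex:  [SafeIndex object] + [SafeIndex AsyncCache object]
  take AsyncCache:  [object] + [AsyncCache object]
  take object:  [object] + [object]
MRO: CachedAgent FrozenProxy SimpleCache AbstractStore SmartProxy AbstractEvent SafeIndex AsyncCache object
AbstractEvent is at position 5; next is SafeIndex.

SafeIndex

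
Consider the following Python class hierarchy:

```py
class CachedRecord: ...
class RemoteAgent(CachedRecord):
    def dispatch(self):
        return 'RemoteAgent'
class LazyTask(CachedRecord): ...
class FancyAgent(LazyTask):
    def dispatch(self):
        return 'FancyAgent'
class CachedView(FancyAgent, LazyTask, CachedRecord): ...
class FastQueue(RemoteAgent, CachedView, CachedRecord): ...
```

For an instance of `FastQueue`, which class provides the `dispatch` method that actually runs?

RemoteAgent

L[FastQueue] = FastQueue + merge(L[RemoteAgent], L[CachedView], L[CachedRecord], [RemoteAgent CachedView CachedRecord])
  take RemoteAgent:  [RemoteAgent CachedRecord object] + [CachedView FancyAgent LazyTask CachedRecord object] + [CachedRecord object] + [RemoteAgent CachedView CachedRecord]
  take CachedView:  [CachedRecord object] + [CachedView FancyAgent LazyTask CachedRecord object] + [CachedRecord object] + [CachedView CachedRecord]
  take FancyAgent:  [CachedRecord object] + [FancyAgent LazyTask CachedRecord object] + [CachedRecord object] + [CachedRecord]
  take LazyTask:  [CachedRecord object] + [LazyTask CachedRecord object] + [CachedRecord object] + [CachedRecord]
  take CachedRecord:  [CachedRecord object] + [CachedRecord object] + [CachedRecord object] + [CachedRecord]
  take object:  [object] + [object] + [object]
MRO: FastQueue RemoteAgent CachedView FancyAgent LazyTask CachedRecord object
dispatch is defined in: FancyAgent, RemoteAgent. First along the MRO is RemoteAgent.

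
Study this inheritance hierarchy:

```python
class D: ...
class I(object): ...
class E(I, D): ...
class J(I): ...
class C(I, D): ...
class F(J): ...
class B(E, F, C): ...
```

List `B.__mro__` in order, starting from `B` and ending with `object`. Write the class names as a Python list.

L[B] = B + merge(L[E], L[F], L[C], [E F C])
  take E:  [E I D object] + [F J I object] + [C I D object] + [E F C]
  take F:  [I D object] + [F J I object] + [C I D object] + [F C]
  take J:  [I D object] + [J I object] + [C I D object] + [C]
  take C:  [I D object] + [I object] + [C I D object] + [C]
  take I:  [I D object] + [I object] + [I D object]
  take D:  [D object] + [object] + [D object]
  take object:  [object] + [object] + [object]

[B, E, F, J, C, I, D, object]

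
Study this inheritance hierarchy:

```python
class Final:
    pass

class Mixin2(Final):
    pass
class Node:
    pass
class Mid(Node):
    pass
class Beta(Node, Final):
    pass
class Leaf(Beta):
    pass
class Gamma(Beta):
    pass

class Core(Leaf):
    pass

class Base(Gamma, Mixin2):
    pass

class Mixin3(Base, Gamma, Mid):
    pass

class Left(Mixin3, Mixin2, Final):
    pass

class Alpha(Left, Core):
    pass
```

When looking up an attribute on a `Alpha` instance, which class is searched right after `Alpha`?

Left

L[Alpha] = Alpha + merge(L[Left], L[Core], [Left Core])
  take Left:  [Left Mixin3 Base Gamma Beta Mid Node Mixin2 Final object] + [Core Leaf Beta Node Final object] + [Left Core]
  take Mixin3:  [Mixin3 Base Gamma Beta Mid Node Mixin2 Final object] + [Core Leaf Beta Node Final object] + [Core]
  take Base:  [Base Gamma Beta Mid Node Mixin2 Final object] + [Core Leaf Beta Node Final object] + [Core]
  take Gamma:  [Gamma Beta Mid Node Mixin2 Final object] + [Core Leaf Beta Node Final object] + [Core]
  take Core:  [Beta Mid Node Mixin2 Final object] + [Core Leaf Beta Node Final object] + [Core]
  take Leaf:  [Beta Mid Node Mixin2 Final object] + [Leaf Beta Node Final object]
  take Beta:  [Beta Mid Node Mixin2 Final object] + [Beta Node Final object]
  take Mid:  [Mid Node Mixin2 Final object] + [Node Final object]
  take Node:  [Node Mixin2 Final object] + [Node Final object]
  take Mixin2:  [Mixin2 Final object] + [Final object]
  take Final:  [Final object] + [Final object]
  take object:  [object] + [object]
MRO: Alpha Left Mixin3 Base Gamma Core Leaf Beta Mid Node Mixin2 Final object
Alpha is at position 0; next is Left.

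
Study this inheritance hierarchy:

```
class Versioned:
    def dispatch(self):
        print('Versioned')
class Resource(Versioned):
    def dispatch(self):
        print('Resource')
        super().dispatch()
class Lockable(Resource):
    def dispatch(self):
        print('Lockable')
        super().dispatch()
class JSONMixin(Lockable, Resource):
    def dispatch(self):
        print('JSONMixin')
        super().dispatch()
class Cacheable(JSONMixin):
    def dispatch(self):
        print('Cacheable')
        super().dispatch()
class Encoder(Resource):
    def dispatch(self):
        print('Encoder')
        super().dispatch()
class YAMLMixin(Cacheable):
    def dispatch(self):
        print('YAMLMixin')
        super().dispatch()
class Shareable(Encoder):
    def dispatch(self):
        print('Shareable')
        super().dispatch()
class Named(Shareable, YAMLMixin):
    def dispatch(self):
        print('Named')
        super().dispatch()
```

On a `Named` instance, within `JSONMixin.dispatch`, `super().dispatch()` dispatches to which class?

Lockable

L[Named] = Named + merge(L[Shareable], L[YAMLMixin], [Shareable YAMLMixin])
  take Shareable:  [Shareable Encoder Resource Versioned object] + [YAMLMixin Cacheable JSONMixin Lockable Resource Versioned object] + [Shareable YAMLMixin]
  take Encoder:  [Encoder Resource Versioned object] + [YAMLMixin Cacheable JSONMixin Lockable Resource Versioned object] + [YAMLMixin]
  take YAMLMixin:  [Resource Versioned object] + [YAMLMixin Cacheable JSONMixin Lockable Resource Versioned object] + [YAMLMixin]
  take Cacheable:  [Resource Versioned object] + [Cacheable JSONMixin Lockable Resource Versioned object]
  take JSONMixin:  [Resource Versioned object] + [JSONMixin Lockable Resource Versioned object]
  take Lockable:  [Resource Versioned object] + [Lockable Resource Versioned object]
  take Resource:  [Resource Versioned object] + [Resource Versioned object]
  take Versioned:  [Versioned object] + [Versioned object]
  take object:  [object] + [object]
MRO: Named Shareable Encoder YAMLMixin Cacheable JSONMixin Lockable Resource Versioned object
super() in JSONMixin.dispatch on a Named instance goes to the class after JSONMixin in Named's MRO: Lockable.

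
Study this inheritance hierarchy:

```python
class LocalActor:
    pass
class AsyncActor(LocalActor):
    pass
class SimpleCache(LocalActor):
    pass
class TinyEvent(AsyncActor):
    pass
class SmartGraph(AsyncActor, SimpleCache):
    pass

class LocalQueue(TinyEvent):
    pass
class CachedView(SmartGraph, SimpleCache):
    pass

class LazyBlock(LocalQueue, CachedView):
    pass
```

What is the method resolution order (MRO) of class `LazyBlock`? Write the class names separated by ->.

L[LazyBlock] = LazyBlock + merge(L[LocalQueue], L[CachedView], [LocalQueue CachedView])
  take LocalQueue:  [LocalQueue TinyEvent AsyncActor LocalActor object] + [CachedView SmartGraph AsyncActor SimpleCache LocalActor object] + [LocalQueue CachedView]
  take TinyEvent:  [TinyEvent AsyncActor LocalActor object] + [CachedView SmartGraph AsyncActor SimpleCache LocalActor object] + [CachedView]
  take CachedView:  [AsyncActor LocalActor object] + [CachedView SmartGraph AsyncActor SimpleCache LocalActor object] + [CachedView]
  take SmartGraph:  [AsyncActor LocalActor object] + [SmartGraph AsyncActor SimpleCache LocalActor object]
  take AsyncActor:  [AsyncActor LocalActor object] + [AsyncActor SimpleCache LocalActor object]
  take SimpleCache:  [LocalActor object] + [SimpleCache LocalActor object]
  take LocalActor:  [LocalActor object] + [LocalActor object]
  take object:  [object] + [object]

LazyBlock -> LocalQueue -> TinyEvent -> CachedView -> SmartGraph -> AsyncActor -> SimpleCache -> LocalActor -> object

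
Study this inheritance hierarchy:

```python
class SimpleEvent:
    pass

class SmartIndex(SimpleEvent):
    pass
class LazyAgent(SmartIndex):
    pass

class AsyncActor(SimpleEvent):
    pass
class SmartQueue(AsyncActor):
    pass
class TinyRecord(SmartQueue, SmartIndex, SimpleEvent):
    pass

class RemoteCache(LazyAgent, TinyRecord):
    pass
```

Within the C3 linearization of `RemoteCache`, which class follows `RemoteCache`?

L[RemoteCache] = RemoteCache + merge(L[LazyAgent], L[TinyRecord], [LazyAgent TinyRecord])
  take LazyAgent:  [LazyAgent SmartIndex SimpleEvent object] + [TinyRecord SmartQueue AsyncActor SmartIndex SimpleEvent object] + [LazyAgent TinyRecord]
  take TinyRecord:  [SmartIndex SimpleEvent object] + [TinyRecord SmartQueue AsyncActor SmartIndex SimpleEvent object] + [TinyRecord]
  take SmartQueue:  [SmartIndex SimpleEvent object] + [SmartQueue AsyncActor SmartIndex SimpleEvent object]
  take AsyncActor:  [SmartIndex SimpleEvent object] + [AsyncActor SmartIndex SimpleEvent object]
  take SmartIndex:  [SmartIndex SimpleEvent object] + [SmartIndex SimpleEvent object]
  take SimpleEvent:  [SimpleEvent object] + [SimpleEvent object]
  take object:  [object] + [object]
MRO: RemoteCache LazyAgent TinyRecord SmartQueue AsyncActor SmartIndex SimpleEvent object
RemoteCache is at position 0; next is LazyAgent.

LazyAgent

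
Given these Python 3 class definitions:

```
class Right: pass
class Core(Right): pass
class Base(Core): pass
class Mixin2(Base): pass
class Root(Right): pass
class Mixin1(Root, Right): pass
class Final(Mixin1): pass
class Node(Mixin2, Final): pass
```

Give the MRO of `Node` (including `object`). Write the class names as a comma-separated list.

L[Node] = Node + merge(L[Mixin2], L[Final], [Mixin2 Final])
  take Mixin2:  [Mixin2 Base Core Right object] + [Final Mixin1 Root Right object] + [Mixin2 Final]
  take Base:  [Base Core Right object] + [Final Mixin1 Root Right object] + [Final]
  take Core:  [Core Right object] + [Final Mixin1 Root Right object] + [Final]
  take Final:  [Right object] + [Final Mixin1 Root Right object] + [Final]
  take Mixin1:  [Right object] + [Mixin1 Root Right object]
  take Root:  [Right object] + [Root Right object]
  take Right:  [Right object] + [Right object]
  take object:  [object] + [object]

Node, Mixin2, Base, Core, Final, Mixin1, Root, Right, object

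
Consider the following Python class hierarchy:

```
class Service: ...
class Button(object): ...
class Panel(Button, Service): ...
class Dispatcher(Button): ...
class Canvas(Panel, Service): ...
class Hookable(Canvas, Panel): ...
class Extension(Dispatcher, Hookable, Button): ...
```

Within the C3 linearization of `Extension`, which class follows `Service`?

L[Extension] = Extension + merge(L[Dispatcher], L[Hookable], L[Button], [Dispatcher Hookable Button])
  take Dispatcher:  [Dispatcher Button object] + [Hookable Canvas Panel Button Service object] + [Button object] + [Dispatcher Hookable Button]
  take Hookable:  [Button object] + [Hookable Canvas Panel Button Service object] + [Button object] + [Hookable Button]
  take Canvas:  [Button object] + [Canvas Panel Button Service object] + [Button object] + [Button]
  take Panel:  [Button object] + [Panel Button Service object] + [Button object] + [Button]
  take Button:  [Button object] + [Button Service object] + [Button object] + [Button]
  take Service:  [object] + [Service object] + [object]
  take object:  [object] + [object] + [object]
MRO: Extension Dispatcher Hookable Canvas Panel Button Service object
Service is at position 6; next is object.

object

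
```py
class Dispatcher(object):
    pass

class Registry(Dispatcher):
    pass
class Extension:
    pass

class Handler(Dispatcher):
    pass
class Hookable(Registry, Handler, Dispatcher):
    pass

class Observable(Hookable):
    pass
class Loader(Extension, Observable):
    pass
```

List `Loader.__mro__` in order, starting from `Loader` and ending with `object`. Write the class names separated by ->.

Loader -> Extension -> Observable -> Hookable -> Registry -> Handler -> Dispatcher -> object

L[Loader] = Loader + merge(L[Extension], L[Observable], [Extension Observable])
  take Extension:  [Extension object] + [Observable Hookable Registry Handler Dispatcher object] + [Extension Observable]
  take Observable:  [object] + [Observable Hookable Registry Handler Dispatcher object] + [Observable]
  take Hookable:  [object] + [Hookable Registry Handler Dispatcher object]
  take Registry:  [object] + [Registry Handler Dispatcher object]
  take Handler:  [object] + [Handler Dispatcher object]
  take Dispatcher:  [object] + [Dispatcher object]
  take object:  [object] + [object]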